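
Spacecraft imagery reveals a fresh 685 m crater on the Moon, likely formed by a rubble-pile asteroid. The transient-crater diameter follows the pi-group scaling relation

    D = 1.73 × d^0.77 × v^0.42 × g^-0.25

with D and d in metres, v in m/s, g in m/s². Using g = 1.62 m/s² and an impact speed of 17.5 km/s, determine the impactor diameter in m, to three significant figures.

Rearranging for d: d = [D / (1.73 · 17500^0.42 · 1.62^-0.25)]^(1/0.77).
17500^0.42 = 60.54
1.62^-0.25 = 0.8864
Denominator = 1.73 × 60.54 × 0.8864 = 92.84
D / 92.84 = 685 / 92.84 = 7.378
d = 7.378^(1/0.77) = 7.378^1.2987 = 13.40 m

d ≈ 13.4 m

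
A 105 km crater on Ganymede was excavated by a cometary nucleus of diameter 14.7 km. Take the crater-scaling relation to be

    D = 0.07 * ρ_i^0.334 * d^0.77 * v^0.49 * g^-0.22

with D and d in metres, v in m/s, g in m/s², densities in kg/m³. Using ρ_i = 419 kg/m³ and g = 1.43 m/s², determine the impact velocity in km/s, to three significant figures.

v ≈ 21.8 km/s

Rearranging for v: v = [D / (0.07 · 419^0.334 · 14700^0.77 · 1.43^-0.22)]^(1/0.49).
D = 105000 m.
419^0.334 = 7.513
14700^0.77 = 1617
1.43^-0.22 = 0.9243
Denominator = 0.07 × 7.513 × 1617 × 0.9243 = 786.0
D / 786.0 = 105000 / 786.0 = 133.6
v = 133.6^(1/0.49) = 133.6^2.0408 = 21794 m/s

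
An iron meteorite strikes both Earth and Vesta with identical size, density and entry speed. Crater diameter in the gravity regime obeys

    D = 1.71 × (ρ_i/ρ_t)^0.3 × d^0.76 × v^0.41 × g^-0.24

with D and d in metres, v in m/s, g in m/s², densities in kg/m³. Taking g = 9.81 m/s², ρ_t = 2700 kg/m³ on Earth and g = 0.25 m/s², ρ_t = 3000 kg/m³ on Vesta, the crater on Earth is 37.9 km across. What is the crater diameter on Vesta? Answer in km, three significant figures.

The impactor-only factors (d, v, ρ_i) cancel in the ratio, leaving D_Vesta/D_Earth = (g_Vesta/g_Earth)^-0.24 · (ρ_t,Earth/ρ_t,Vesta)^0.3.
(0.25/9.81)^-0.24 = 0.02548^-0.24 = 2.413
(2700/3000)^0.3 = 0.9000^0.3 = 0.9689
Ratio = 2.413 × 0.9689 = 2.338
D_Vesta = 2.338 × 37.9 km = 88.6 km

D ≈ 88.6 km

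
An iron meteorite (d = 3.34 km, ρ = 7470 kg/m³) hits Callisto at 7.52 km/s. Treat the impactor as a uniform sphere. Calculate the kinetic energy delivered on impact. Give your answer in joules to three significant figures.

E ≈ 4.12 × 10^21 J

d = 3340 m; v = 7520 m/s.
Mass m = (π/6) ρ d³ = (π/6) × 7470 × (3340)³ = 1.457 × 10^14 kg
E = ½ m v² = 0.5 × 1.457 × 10^14 × (7520)² = 4.120 × 10^21 J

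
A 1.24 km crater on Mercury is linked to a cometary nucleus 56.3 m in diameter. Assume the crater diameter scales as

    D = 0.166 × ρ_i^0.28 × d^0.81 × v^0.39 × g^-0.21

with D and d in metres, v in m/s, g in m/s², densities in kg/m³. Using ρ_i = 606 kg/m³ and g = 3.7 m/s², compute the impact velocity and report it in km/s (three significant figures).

v ≈ 40.2 km/s

Rearranging for v: v = [D / (0.166 · 606^0.28 · 56.3^0.81 · 3.7^-0.21)]^(1/0.39).
D = 1240 m.
606^0.28 = 6.013
56.3^0.81 = 26.18
3.7^-0.21 = 0.7598
Denominator = 0.166 × 6.013 × 26.18 × 0.7598 = 19.85
D / 19.85 = 1240 / 19.85 = 62.47
v = 62.47^(1/0.39) = 62.47^2.5641 = 40205 m/s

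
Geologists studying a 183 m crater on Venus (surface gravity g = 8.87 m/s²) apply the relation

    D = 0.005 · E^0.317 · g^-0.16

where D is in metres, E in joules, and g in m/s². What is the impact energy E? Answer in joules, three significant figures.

E ≈ 7.49 × 10^14 J

Rearranging: E = [D / (0.005 · g^-0.16)]^(1/0.317).
g^-0.16 = 8.87^-0.16 = 0.7052
D / (0.005 × 0.7052) = 183 / (3.526 × 10^-3) = 5.190 × 10^4
E = (5.190 × 10^4)^3.1546 = 7.490 × 10^14 J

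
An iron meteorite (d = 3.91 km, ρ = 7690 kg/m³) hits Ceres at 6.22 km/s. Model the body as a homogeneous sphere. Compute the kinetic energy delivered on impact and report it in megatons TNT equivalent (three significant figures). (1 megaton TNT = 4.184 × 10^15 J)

d = 3910 m; v = 6220 m/s.
Mass m = (π/6) ρ d³ = (π/6) × 7690 × (3910)³ = 2.407 × 10^14 kg
E = ½ m v² = 0.5 × 2.407 × 10^14 × (6220)² = 4.656 × 10^21 J
   = 4.656 × 10^21 / 4.184×10^15 = 1.113 × 10^6 Mt

E ≈ 1.11 × 10^6 Mt TNT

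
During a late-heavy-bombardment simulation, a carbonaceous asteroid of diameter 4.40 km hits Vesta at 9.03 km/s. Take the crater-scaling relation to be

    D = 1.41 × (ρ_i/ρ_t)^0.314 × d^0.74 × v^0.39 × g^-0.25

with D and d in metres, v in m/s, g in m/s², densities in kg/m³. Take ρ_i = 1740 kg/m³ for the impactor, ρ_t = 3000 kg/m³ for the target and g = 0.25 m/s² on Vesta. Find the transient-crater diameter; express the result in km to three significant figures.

In SI units: d = 4400 m, v = 9030 m/s.
(ρ_i/ρ_t)^0.314 = (1740/3000)^0.314 = 0.8428
d^0.74 = 4400^0.74 = 496.8
v^0.39 = 9030^0.39 = 34.89
g^-0.25 = 0.25^-0.25 = 1.414
D = 1.41 × 0.8428 × 496.8 × 34.89 × 1.414 = 29126 m
   = 29.13 km

D ≈ 29.1 km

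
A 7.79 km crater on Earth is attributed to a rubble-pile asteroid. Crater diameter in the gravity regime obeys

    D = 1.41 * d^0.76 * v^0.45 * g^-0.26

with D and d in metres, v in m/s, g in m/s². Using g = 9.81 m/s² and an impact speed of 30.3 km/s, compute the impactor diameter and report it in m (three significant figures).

d ≈ 407 m

Rearranging for d: d = [D / (1.41 · 30300^0.45 · 9.81^-0.26)]^(1/0.76).
D = 7790 m.
30300^0.45 = 103.9
9.81^-0.26 = 0.5523
Denominator = 1.41 × 103.9 × 0.5523 = 80.91
D / 80.91 = 7790 / 80.91 = 96.28
d = 96.28^(1/0.76) = 96.28^1.3158 = 407.3 m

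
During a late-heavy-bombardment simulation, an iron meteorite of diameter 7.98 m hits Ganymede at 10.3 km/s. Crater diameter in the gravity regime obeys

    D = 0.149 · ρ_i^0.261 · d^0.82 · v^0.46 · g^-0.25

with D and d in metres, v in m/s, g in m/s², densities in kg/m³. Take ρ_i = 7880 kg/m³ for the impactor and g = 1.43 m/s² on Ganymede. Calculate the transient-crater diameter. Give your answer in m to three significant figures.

D ≈ 546 m

In SI units: v = 10300 m/s.
ρ_i^0.261 = 7880^0.261 = 10.40
d^0.82 = 7.98^0.82 = 5.491
v^0.46 = 10300^0.46 = 70.13
g^-0.25 = 1.43^-0.25 = 0.9145
D = 0.149 × 10.40 × 5.491 × 70.13 × 0.9145 = 545.7 m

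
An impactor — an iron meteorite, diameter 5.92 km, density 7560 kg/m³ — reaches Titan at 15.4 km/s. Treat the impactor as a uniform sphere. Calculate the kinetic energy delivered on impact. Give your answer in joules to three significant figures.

d = 5920 m; v = 15400 m/s.
Mass m = (π/6) ρ d³ = (π/6) × 7560 × (5920)³ = 8.213 × 10^14 kg
E = ½ m v² = 0.5 × 8.213 × 10^14 × (15400)² = 9.739 × 10^22 J

E ≈ 9.74 × 10^22 J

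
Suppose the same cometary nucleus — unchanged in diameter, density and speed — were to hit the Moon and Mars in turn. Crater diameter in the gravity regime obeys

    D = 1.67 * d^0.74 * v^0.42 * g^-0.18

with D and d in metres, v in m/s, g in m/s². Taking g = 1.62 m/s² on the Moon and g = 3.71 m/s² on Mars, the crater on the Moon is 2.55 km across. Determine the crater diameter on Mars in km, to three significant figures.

All impactor-dependent factors cancel in the ratio, leaving D_Mars/D_Moon = (g_Mars/g_Moon)^-0.18.
(3.71/1.62)^-0.18 = 2.290^-0.18 = 0.8614
D_Mars = 0.8614 × 2.55 km = 2.20 km

D ≈ 2.20 km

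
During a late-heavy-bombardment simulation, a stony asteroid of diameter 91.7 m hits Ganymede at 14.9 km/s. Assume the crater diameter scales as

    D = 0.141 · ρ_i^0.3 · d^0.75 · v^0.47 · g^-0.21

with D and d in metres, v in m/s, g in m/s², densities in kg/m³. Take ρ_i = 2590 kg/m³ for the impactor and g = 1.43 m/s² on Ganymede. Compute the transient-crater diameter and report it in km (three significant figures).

D ≈ 3.75 km

In SI units: v = 14900 m/s.
ρ_i^0.3 = 2590^0.3 = 10.57
d^0.75 = 91.7^0.75 = 29.63
v^0.47 = 14900^0.47 = 91.50
g^-0.21 = 1.43^-0.21 = 0.9276
D = 0.141 × 10.57 × 29.63 × 91.50 × 0.9276 = 3748 m
   = 3.748 km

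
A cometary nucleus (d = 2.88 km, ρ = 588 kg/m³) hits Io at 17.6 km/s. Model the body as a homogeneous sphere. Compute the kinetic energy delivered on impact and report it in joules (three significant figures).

d = 2880 m; v = 17600 m/s.
Mass m = (π/6) ρ d³ = (π/6) × 588 × (2880)³ = 7.355 × 10^12 kg
E = ½ m v² = 0.5 × 7.355 × 10^12 × (17600)² = 1.139 × 10^21 J

E ≈ 1.14 × 10^21 J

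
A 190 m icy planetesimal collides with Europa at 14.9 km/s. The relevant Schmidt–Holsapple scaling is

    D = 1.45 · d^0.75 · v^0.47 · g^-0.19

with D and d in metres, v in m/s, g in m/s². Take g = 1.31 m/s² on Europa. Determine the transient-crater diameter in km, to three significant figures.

In SI units: v = 14900 m/s.
d^0.75 = 190^0.75 = 51.18
v^0.47 = 14900^0.47 = 91.50
g^-0.19 = 1.31^-0.19 = 0.9500
D = 1.45 × 51.18 × 91.50 × 0.9500 = 6451 m
   = 6.451 km

D ≈ 6.45 km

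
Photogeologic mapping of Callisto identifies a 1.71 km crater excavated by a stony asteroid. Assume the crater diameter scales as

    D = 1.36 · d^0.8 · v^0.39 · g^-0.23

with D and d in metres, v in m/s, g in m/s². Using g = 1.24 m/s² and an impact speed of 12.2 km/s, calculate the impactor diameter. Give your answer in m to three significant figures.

Rearranging for d: d = [D / (1.36 · 12200^0.39 · 1.24^-0.23)]^(1/0.8).
D = 1710 m.
12200^0.39 = 39.24
1.24^-0.23 = 0.9517
Denominator = 1.36 × 39.24 × 0.9517 = 50.79
D / 50.79 = 1710 / 50.79 = 33.67
d = 33.67^(1/0.8) = 33.67^1.25 = 81.11 m

d ≈ 81.1 m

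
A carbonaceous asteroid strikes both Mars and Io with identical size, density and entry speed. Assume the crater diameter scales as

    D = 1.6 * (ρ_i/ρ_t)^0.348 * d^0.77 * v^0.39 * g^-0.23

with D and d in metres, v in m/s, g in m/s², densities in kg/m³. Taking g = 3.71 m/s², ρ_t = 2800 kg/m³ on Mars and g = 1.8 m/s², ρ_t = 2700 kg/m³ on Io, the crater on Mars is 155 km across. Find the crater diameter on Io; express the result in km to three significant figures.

D ≈ 185 km

The impactor-only factors (d, v, ρ_i) cancel in the ratio, leaving D_Io/D_Mars = (g_Io/g_Mars)^-0.23 · (ρ_t,Mars/ρ_t,Io)^0.348.
(1.8/3.71)^-0.23 = 0.4852^-0.23 = 1.181
(2800/2700)^0.348 = 1.037^0.348 = 1.013
Ratio = 1.181 × 1.013 = 1.196
D_Io = 1.196 × 155 km = 185 km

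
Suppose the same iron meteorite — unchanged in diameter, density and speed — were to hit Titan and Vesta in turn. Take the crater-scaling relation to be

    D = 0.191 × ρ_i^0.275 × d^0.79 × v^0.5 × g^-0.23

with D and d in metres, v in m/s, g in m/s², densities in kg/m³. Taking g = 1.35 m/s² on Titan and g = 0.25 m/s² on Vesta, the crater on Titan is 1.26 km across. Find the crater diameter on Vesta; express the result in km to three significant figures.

D ≈ 1.86 km

All impactor-dependent factors cancel in the ratio, leaving D_Vesta/D_Titan = (g_Vesta/g_Titan)^-0.23.
(0.25/1.35)^-0.23 = 0.1852^-0.23 = 1.474
D_Vesta = 1.474 × 1.26 km = 1.86 km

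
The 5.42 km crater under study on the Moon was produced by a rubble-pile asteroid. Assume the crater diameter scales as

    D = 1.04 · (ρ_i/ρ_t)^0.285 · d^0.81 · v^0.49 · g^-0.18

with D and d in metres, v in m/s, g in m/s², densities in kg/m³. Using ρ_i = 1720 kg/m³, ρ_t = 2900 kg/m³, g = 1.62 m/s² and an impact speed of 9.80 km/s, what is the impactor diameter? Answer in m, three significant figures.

Rearranging for d: d = [D / (1.04 · (1720/2900)^0.285 · 9800^0.49 · 1.62^-0.18)]^(1/0.81).
D = 5420 m.
(1720/2900)^0.285 = 0.8617
9800^0.49 = 90.30
1.62^-0.18 = 0.9168
Denominator = 1.04 × 0.8617 × 90.30 × 0.9168 = 74.19
D / 74.19 = 5420 / 74.19 = 73.06
d = 73.06^(1/0.81) = 73.06^1.2346 = 199.9 m

d ≈ 200 m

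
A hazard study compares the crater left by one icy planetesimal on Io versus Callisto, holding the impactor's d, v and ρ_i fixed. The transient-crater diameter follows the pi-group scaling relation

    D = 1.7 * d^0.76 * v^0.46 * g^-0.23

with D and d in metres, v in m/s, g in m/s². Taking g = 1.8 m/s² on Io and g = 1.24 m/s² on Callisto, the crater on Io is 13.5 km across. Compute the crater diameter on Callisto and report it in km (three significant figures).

All impactor-dependent factors cancel in the ratio, leaving D_Callisto/D_Io = (g_Callisto/g_Io)^-0.23.
(1.24/1.8)^-0.23 = 0.6889^-0.23 = 1.089
D_Callisto = 1.089 × 13.5 km = 14.7 km

D ≈ 14.7 km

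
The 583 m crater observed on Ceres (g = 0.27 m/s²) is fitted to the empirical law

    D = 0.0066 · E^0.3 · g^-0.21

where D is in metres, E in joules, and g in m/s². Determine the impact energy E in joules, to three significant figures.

Rearranging: E = [D / (0.0066 · g^-0.21)]^(1/0.3).
g^-0.21 = 0.27^-0.21 = 1.316
D / (0.0066 × 1.316) = 583 / (8.686 × 10^-3) = 6.712 × 10^4
E = (6.712 × 10^4)^3.3333 = 1.228 × 10^16 J

E ≈ 1.23 × 10^16 J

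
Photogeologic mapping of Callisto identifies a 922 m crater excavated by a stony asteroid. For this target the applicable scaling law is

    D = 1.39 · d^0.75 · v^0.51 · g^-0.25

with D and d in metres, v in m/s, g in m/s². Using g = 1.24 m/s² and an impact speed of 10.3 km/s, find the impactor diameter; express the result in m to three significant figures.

Rearranging for d: d = [D / (1.39 · 10300^0.51 · 1.24^-0.25)]^(1/0.75).
10300^0.51 = 111.3
1.24^-0.25 = 0.9476
Denominator = 1.39 × 111.3 × 0.9476 = 146.6
D / 146.6 = 922 / 146.6 = 6.289
d = 6.289^(1/0.75) = 6.289^1.3333 = 11.61 m

d ≈ 11.6 m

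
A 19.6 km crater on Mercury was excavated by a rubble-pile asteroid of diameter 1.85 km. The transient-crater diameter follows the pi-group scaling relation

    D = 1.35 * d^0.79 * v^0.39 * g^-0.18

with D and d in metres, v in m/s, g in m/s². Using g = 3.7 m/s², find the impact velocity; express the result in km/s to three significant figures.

Rearranging for v: v = [D / (1.35 · 1850^0.79 · 3.7^-0.18)]^(1/0.39).
D = 19600 m.
1850^0.79 = 381.1
3.7^-0.18 = 0.7902
Denominator = 1.35 × 381.1 × 0.7902 = 406.5
D / 406.5 = 19600 / 406.5 = 48.22
v = 48.22^(1/0.39) = 48.22^2.5641 = 20700 m/s

v ≈ 20.7 km/s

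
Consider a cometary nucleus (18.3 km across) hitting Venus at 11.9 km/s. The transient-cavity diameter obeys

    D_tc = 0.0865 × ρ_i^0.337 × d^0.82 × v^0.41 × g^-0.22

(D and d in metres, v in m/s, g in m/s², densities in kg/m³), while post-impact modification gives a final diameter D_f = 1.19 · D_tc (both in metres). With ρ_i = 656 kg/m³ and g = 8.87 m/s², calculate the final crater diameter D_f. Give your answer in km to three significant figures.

In SI: d = 18300 m, v = 11900 m/s.
ρ_i^0.337 = 656^0.337 = 8.898
d^0.82 = 18300^0.82 = 3128
v^0.41 = 11900^0.41 = 46.88
g^-0.22 = 8.87^-0.22 = 0.6187
D_tc = 0.0865 × 8.898 × 3128 × 46.88 × 0.6187 = 69830 m
D_f = 1.19 × 69830 = 83098 m
     = 83.10 km

D_f ≈ 83.1 km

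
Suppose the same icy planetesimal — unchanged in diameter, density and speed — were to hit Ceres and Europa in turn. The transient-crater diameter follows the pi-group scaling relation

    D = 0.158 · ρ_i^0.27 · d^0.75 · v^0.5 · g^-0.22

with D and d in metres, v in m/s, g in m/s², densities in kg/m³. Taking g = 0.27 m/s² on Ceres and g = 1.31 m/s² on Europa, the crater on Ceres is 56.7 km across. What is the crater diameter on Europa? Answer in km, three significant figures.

D ≈ 40.1 km

All impactor-dependent factors cancel in the ratio, leaving D_Europa/D_Ceres = (g_Europa/g_Ceres)^-0.22.
(1.31/0.27)^-0.22 = 4.852^-0.22 = 0.7065
D_Europa = 0.7065 × 56.7 km = 40.1 km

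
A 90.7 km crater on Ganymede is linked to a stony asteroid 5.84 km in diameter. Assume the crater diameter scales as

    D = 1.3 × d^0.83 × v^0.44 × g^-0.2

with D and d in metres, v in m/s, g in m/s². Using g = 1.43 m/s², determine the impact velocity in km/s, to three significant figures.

Rearranging for v: v = [D / (1.3 · 5840^0.83 · 1.43^-0.2)]^(1/0.44).
D = 90700 m.
5840^0.83 = 1337
1.43^-0.2 = 0.9310
Denominator = 1.3 × 1337 × 0.9310 = 1618
D / 1618 = 90700 / 1618 = 56.06
v = 56.06^(1/0.44) = 56.06^2.2727 = 9422 m/s

v ≈ 9.42 km/s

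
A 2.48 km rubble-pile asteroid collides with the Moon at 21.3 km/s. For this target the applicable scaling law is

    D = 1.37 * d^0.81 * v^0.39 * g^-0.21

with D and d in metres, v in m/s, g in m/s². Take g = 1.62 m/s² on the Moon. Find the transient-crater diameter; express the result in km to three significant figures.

In SI units: d = 2480 m, v = 21300 m/s.
d^0.81 = 2480^0.81 = 561.7
v^0.39 = 21300^0.39 = 48.76
g^-0.21 = 1.62^-0.21 = 0.9037
D = 1.37 × 561.7 × 48.76 × 0.9037 = 33909 m
   = 33.91 km

D ≈ 33.9 km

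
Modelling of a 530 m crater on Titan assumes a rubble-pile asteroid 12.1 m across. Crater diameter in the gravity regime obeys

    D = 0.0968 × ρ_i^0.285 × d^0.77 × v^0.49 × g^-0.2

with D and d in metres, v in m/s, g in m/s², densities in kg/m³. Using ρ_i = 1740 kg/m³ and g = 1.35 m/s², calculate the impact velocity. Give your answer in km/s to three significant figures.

v ≈ 12.5 km/s

Rearranging for v: v = [D / (0.0968 · 1740^0.285 · 12.1^0.77 · 1.35^-0.2)]^(1/0.49).
1740^0.285 = 8.386
12.1^0.77 = 6.819
1.35^-0.2 = 0.9417
Denominator = 0.0968 × 8.386 × 6.819 × 0.9417 = 5.213
D / 5.213 = 530 / 5.213 = 101.7
v = 101.7^(1/0.49) = 101.7^2.0408 = 12489 m/s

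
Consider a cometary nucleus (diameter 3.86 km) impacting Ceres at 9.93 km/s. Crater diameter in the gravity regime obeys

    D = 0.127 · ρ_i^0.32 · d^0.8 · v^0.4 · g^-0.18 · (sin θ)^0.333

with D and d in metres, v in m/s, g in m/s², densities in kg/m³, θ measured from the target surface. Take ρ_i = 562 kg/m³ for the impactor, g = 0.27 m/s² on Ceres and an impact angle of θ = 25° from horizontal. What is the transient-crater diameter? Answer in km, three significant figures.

D ≈ 26.9 km

In SI units: d = 3860 m, v = 9930 m/s.
ρ_i^0.32 = 562^0.32 = 7.584
d^0.8 = 3860^0.8 = 740.1
v^0.4 = 9930^0.4 = 39.70
g^-0.18 = 0.27^-0.18 = 1.266
(sin 25°)^0.333 = 0.4226^0.333 = 0.7506
D = 0.127 × 7.584 × 740.1 × 39.70 × 1.266 × 0.7506 = 26892 m
   = 26.89 km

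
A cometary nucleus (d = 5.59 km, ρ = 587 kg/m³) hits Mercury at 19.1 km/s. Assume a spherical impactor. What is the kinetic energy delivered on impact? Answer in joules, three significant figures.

E ≈ 9.79 × 10^21 J

d = 5590 m; v = 19100 m/s.
Mass m = (π/6) ρ d³ = (π/6) × 587 × (5590)³ = 5.369 × 10^13 kg
E = ½ m v² = 0.5 × 5.369 × 10^13 × (19100)² = 9.793 × 10^21 J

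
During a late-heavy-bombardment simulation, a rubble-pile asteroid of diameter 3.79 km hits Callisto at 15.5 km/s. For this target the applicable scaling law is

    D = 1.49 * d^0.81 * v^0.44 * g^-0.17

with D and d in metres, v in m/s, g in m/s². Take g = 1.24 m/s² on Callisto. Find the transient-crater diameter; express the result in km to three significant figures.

D ≈ 79.4 km

In SI units: d = 3790 m, v = 15500 m/s.
d^0.81 = 3790^0.81 = 791.9
v^0.44 = 15500^0.44 = 69.78
g^-0.17 = 1.24^-0.17 = 0.9641
D = 1.49 × 791.9 × 69.78 × 0.9641 = 79380 m
   = 79.38 km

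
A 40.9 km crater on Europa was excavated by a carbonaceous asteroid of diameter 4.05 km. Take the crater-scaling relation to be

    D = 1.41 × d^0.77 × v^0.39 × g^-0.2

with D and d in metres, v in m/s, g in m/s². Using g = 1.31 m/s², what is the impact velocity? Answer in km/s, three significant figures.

Rearranging for v: v = [D / (1.41 · 4050^0.77 · 1.31^-0.2)]^(1/0.39).
D = 40900 m.
4050^0.77 = 599.4
1.31^-0.2 = 0.9474
Denominator = 1.41 × 599.4 × 0.9474 = 800.7
D / 800.7 = 40900 / 800.7 = 51.08
v = 51.08^(1/0.39) = 51.08^2.5641 = 23995 m/s

v ≈ 24.0 km/s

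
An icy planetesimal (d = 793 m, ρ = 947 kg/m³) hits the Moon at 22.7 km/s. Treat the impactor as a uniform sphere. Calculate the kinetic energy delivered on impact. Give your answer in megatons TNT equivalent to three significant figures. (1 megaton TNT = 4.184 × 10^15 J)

E ≈ 15200 Mt TNT

v = 22700 m/s.
Mass m = (π/6) ρ d³ = (π/6) × 947 × (793)³ = 2.473 × 10^11 kg
E = ½ m v² = 0.5 × 2.473 × 10^11 × (22700)² = 6.372 × 10^19 J
   = 6.372 × 10^19 / 4.184×10^15 = 15229 Mt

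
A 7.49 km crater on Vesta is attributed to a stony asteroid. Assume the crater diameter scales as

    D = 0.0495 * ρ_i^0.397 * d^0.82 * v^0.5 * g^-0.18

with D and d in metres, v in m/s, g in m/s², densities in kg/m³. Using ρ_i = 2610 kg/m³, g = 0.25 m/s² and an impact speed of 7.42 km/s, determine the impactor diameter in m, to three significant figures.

Rearranging for d: d = [D / (0.0495 · 2610^0.397 · 7420^0.5 · 0.25^-0.18)]^(1/0.82).
D = 7490 m.
2610^0.397 = 22.72
7420^0.5 = 86.14
0.25^-0.18 = 1.283
Denominator = 0.0495 × 22.72 × 86.14 × 1.283 = 124.3
D / 124.3 = 7490 / 124.3 = 60.26
d = 60.26^(1/0.82) = 60.26^1.2195 = 148.2 m

d ≈ 148 m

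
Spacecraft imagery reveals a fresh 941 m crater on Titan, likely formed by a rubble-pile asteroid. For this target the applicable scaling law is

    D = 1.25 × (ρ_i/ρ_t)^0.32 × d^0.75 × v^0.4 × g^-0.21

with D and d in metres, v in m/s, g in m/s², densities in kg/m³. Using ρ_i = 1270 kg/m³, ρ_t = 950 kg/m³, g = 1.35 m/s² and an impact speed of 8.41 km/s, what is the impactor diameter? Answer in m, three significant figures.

d ≈ 53.1 m

Rearranging for d: d = [D / (1.25 · (1270/950)^0.32 · 8410^0.4 · 1.35^-0.21)]^(1/0.75).
(1270/950)^0.32 = 1.097
8410^0.4 = 37.15
1.35^-0.21 = 0.9389
Denominator = 1.25 × 1.097 × 37.15 × 0.9389 = 47.83
D / 47.83 = 941 / 47.83 = 19.67
d = 19.67^(1/0.75) = 19.67^1.3333 = 53.09 m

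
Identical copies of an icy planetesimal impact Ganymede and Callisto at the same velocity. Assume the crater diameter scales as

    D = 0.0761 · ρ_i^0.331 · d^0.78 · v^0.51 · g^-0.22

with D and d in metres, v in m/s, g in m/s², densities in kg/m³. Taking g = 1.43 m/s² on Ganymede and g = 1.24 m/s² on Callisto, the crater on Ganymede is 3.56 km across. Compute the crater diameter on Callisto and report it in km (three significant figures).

D ≈ 3.67 km

All impactor-dependent factors cancel in the ratio, leaving D_Callisto/D_Ganymede = (g_Callisto/g_Ganymede)^-0.22.
(1.24/1.43)^-0.22 = 0.8671^-0.22 = 1.032
D_Callisto = 1.032 × 3.56 km = 3.67 km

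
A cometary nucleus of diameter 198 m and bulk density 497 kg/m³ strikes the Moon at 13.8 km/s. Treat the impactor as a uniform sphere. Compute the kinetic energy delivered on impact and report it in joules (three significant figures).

E ≈ 1.92 × 10^17 J

v = 13800 m/s.
Mass m = (π/6) ρ d³ = (π/6) × 497 × (198)³ = 2.020 × 10^9 kg
E = ½ m v² = 0.5 × 2.020 × 10^9 × (13800)² = 1.923 × 10^17 J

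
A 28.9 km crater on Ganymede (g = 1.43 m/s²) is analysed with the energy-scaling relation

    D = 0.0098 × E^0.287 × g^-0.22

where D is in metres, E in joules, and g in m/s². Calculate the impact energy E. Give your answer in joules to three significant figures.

Rearranging: E = [D / (0.0098 · g^-0.22)]^(1/0.287).
D = 28900 m.
g^-0.22 = 1.43^-0.22 = 0.9243
D / (0.0098 × 0.9243) = 28900 / (9.058 × 10^-3) = 3.191 × 10^6
E = (3.191 × 10^6)^3.4843 = 4.588 × 10^22 J

E ≈ 4.59 × 10^22 J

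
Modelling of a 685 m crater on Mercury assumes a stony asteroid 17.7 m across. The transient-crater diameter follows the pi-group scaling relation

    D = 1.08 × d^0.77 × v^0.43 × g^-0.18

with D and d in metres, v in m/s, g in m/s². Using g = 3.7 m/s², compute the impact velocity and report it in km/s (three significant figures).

Rearranging for v: v = [D / (1.08 · 17.7^0.77 · 3.7^-0.18)]^(1/0.43).
17.7^0.77 = 9.140
3.7^-0.18 = 0.7902
Denominator = 1.08 × 9.140 × 0.7902 = 7.800
D / 7.800 = 685 / 7.800 = 87.82
v = 87.82^(1/0.43) = 87.82^2.3256 = 33115 m/s

v ≈ 33.1 km/s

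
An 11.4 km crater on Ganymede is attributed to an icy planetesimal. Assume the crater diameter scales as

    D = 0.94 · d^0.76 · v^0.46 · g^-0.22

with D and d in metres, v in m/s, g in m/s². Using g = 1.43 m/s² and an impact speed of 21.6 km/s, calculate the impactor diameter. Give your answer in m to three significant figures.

d ≈ 624 m

Rearranging for d: d = [D / (0.94 · 21600^0.46 · 1.43^-0.22)]^(1/0.76).
D = 11400 m.
21600^0.46 = 98.59
1.43^-0.22 = 0.9243
Denominator = 0.94 × 98.59 × 0.9243 = 85.66
D / 85.66 = 11400 / 85.66 = 133.1
d = 133.1^(1/0.76) = 133.1^1.3158 = 623.7 m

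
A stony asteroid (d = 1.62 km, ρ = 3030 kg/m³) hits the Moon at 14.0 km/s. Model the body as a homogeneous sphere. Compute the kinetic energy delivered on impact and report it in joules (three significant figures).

E ≈ 6.61 × 10^20 J

d = 1620 m; v = 14000 m/s.
Mass m = (π/6) ρ d³ = (π/6) × 3030 × (1620)³ = 6.745 × 10^12 kg
E = ½ m v² = 0.5 × 6.745 × 10^12 × (14000)² = 6.610 × 10^20 J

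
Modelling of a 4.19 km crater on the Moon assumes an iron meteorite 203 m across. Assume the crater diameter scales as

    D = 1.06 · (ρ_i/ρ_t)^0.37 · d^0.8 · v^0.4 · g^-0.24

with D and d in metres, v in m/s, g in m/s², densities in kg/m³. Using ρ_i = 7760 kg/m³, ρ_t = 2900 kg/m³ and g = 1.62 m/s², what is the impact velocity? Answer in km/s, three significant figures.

Rearranging for v: v = [D / (1.06 · (7760/2900)^0.37 · 203^0.8 · 1.62^-0.24)]^(1/0.4).
D = 4190 m.
(7760/2900)^0.37 = 1.439
203^0.8 = 70.15
1.62^-0.24 = 0.8907
Denominator = 1.06 × 1.439 × 70.15 × 0.8907 = 95.31
D / 95.31 = 4190 / 95.31 = 43.96
v = 43.96^(1/0.4) = 43.96^2.5 = 12813 m/s

v ≈ 12.8 km/s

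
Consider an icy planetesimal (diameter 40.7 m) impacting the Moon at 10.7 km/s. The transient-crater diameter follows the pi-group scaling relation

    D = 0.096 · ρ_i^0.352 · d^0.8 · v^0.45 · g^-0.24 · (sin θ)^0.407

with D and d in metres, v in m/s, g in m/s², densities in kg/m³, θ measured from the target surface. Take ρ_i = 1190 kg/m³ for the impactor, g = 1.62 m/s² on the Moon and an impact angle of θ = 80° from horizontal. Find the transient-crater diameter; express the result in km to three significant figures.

D ≈ 1.30 km

In SI units: v = 10700 m/s.
ρ_i^0.352 = 1190^0.352 = 12.09
d^0.8 = 40.7^0.8 = 19.39
v^0.45 = 10700^0.45 = 65.05
g^-0.24 = 1.62^-0.24 = 0.8907
(sin 80°)^0.407 = 0.9848^0.407 = 0.9938
D = 0.096 × 12.09 × 19.39 × 65.05 × 0.8907 × 0.9938 = 1296 m
   = 1.296 km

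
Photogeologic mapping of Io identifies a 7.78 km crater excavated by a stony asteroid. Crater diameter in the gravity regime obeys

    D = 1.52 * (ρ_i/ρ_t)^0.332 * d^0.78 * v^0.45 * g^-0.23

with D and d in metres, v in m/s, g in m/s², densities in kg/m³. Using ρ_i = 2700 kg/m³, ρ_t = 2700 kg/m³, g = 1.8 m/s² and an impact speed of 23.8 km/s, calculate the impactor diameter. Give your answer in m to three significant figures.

Rearranging for d: d = [D / (1.52 · (2700/2700)^0.332 · 23800^0.45 · 1.8^-0.23)]^(1/0.78).
D = 7780 m.
(2700/2700)^0.332 = 1.000
23800^0.45 = 93.21
1.8^-0.23 = 0.8735
Denominator = 1.52 × 1.000 × 93.21 × 0.8735 = 123.8
D / 123.8 = 7780 / 123.8 = 62.84
d = 62.84^(1/0.78) = 62.84^1.2821 = 202.1 m

d ≈ 202 m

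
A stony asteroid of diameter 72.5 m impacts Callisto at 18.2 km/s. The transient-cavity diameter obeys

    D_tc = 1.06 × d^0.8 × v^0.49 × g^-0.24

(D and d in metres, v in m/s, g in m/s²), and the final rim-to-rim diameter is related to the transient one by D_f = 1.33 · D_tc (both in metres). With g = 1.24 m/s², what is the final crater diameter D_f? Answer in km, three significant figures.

v = 18200 m/s.
d^0.8 = 72.5^0.8 = 30.78
v^0.49 = 18200^0.49 = 122.3
g^-0.24 = 1.24^-0.24 = 0.9497
D_tc = 1.06 × 30.78 × 122.3 × 0.9497 = 3790 m
D_f = 1.33 × 3790 = 5041 m
     = 5.041 km

D_f ≈ 5.04 km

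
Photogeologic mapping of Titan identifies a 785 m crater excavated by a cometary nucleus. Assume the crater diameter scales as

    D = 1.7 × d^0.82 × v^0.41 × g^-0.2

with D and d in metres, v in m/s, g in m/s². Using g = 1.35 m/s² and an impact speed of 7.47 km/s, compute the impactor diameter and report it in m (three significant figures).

Rearranging for d: d = [D / (1.7 · 7470^0.41 · 1.35^-0.2)]^(1/0.82).
7470^0.41 = 38.73
1.35^-0.2 = 0.9417
Denominator = 1.7 × 38.73 × 0.9417 = 62.00
D / 62.00 = 785 / 62.00 = 12.66
d = 12.66^(1/0.82) = 12.66^1.2195 = 22.10 m

d ≈ 22.1 m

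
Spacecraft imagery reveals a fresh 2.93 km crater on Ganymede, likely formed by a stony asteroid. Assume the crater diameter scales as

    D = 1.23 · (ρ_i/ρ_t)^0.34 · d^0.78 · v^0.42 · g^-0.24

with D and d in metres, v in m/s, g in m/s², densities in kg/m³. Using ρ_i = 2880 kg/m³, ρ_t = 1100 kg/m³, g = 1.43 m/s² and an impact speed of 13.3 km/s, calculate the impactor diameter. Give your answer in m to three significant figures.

d ≈ 94.3 m

Rearranging for d: d = [D / (1.23 · (2880/1100)^0.34 · 13300^0.42 · 1.43^-0.24)]^(1/0.78).
D = 2930 m.
(2880/1100)^0.34 = 1.387
13300^0.42 = 53.95
1.43^-0.24 = 0.9177
Denominator = 1.23 × 1.387 × 53.95 × 0.9177 = 84.46
D / 84.46 = 2930 / 84.46 = 34.69
d = 34.69^(1/0.78) = 34.69^1.2821 = 94.34 m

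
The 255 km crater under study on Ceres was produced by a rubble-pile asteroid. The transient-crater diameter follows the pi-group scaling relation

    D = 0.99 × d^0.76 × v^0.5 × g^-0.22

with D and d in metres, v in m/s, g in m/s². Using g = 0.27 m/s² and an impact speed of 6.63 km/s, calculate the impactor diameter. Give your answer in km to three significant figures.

Rearranging for d: d = [D / (0.99 · 6630^0.5 · 0.27^-0.22)]^(1/0.76).
D = 255000 m.
6630^0.5 = 81.42
0.27^-0.22 = 1.334
Denominator = 0.99 × 81.42 × 1.334 = 107.5
D / 107.5 = 255000 / 107.5 = 2372
d = 2372^(1/0.76) = 2372^1.3158 = 27604 m

d ≈ 27.6 km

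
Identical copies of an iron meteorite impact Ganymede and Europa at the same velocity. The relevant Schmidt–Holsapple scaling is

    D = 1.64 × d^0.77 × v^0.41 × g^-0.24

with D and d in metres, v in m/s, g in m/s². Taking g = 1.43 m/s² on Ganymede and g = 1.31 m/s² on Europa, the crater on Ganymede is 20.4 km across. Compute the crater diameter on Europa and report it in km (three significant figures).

D ≈ 20.8 km

All impactor-dependent factors cancel in the ratio, leaving D_Europa/D_Ganymede = (g_Europa/g_Ganymede)^-0.24.
(1.31/1.43)^-0.24 = 0.9161^-0.24 = 1.021
D_Europa = 1.021 × 20.4 km = 20.8 km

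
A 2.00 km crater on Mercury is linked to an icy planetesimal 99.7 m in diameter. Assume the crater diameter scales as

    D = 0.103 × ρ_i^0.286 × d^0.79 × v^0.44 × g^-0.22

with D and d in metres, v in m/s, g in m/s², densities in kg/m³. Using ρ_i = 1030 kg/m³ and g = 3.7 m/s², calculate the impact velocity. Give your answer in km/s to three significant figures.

v ≈ 30.4 km/s

Rearranging for v: v = [D / (0.103 · 1030^0.286 · 99.7^0.79 · 3.7^-0.22)]^(1/0.44).
D = 2000 m.
1030^0.286 = 7.272
99.7^0.79 = 37.93
3.7^-0.22 = 0.7499
Denominator = 0.103 × 7.272 × 37.93 × 0.7499 = 21.30
D / 21.30 = 2000 / 21.30 = 93.90
v = 93.90^(1/0.44) = 93.90^2.2727 = 30428 m/s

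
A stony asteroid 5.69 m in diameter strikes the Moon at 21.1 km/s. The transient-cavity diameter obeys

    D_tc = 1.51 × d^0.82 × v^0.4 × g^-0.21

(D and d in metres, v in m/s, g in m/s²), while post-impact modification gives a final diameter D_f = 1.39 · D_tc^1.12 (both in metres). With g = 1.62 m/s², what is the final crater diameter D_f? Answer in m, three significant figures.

D_f ≈ 841 m

v = 21100 m/s.
d^0.82 = 5.69^0.82 = 4.161
v^0.4 = 21100^0.4 = 53.67
g^-0.21 = 1.62^-0.21 = 0.9037
D_tc = 1.51 × 4.161 × 53.67 × 0.9037 = 304.7 m
D_f = 1.39 × (304.7)^1.12 = 841.3 m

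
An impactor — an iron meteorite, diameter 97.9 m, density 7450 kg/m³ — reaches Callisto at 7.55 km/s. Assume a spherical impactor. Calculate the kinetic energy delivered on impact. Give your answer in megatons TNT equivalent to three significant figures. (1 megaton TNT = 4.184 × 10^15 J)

v = 7550 m/s.
Mass m = (π/6) ρ d³ = (π/6) × 7450 × (97.9)³ = 3.660 × 10^9 kg
E = ½ m v² = 0.5 × 3.660 × 10^9 × (7550)² = 1.043 × 10^17 J
   = 1.043 × 10^17 / 4.184×10^15 = 24.93 Mt

E ≈ 24.9 Mt TNT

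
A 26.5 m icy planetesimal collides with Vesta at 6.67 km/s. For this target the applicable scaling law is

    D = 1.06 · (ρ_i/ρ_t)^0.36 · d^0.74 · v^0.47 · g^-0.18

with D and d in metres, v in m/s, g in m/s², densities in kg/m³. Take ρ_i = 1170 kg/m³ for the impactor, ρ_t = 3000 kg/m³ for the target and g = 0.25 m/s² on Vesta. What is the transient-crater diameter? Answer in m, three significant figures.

In SI units: v = 6670 m/s.
(ρ_i/ρ_t)^0.36 = (1170/3000)^0.36 = 0.7125
d^0.74 = 26.5^0.74 = 11.30
v^0.47 = 6670^0.47 = 62.71
g^-0.18 = 0.25^-0.18 = 1.283
D = 1.06 × 0.7125 × 11.30 × 62.71 × 1.283 = 686.6 m

D ≈ 687 m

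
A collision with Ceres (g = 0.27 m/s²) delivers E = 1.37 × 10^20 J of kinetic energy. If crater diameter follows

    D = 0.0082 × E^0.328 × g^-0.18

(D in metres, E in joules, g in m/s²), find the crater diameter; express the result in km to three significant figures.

D ≈ 41.8 km

E^0.328 = (1.37 × 10^20)^0.328 = 4.026 × 10^6
g^-0.18 = 0.27^-0.18 = 1.266
D = 0.0082 × 4.026 × 10^6 × 1.266 = 41795 m
   = 41.79 km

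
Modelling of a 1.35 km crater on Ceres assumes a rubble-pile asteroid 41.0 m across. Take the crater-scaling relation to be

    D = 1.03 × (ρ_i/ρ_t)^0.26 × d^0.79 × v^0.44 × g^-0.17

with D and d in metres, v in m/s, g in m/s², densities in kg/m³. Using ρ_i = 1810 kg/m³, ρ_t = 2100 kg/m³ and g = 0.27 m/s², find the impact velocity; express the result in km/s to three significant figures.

Rearranging for v: v = [D / (1.03 · (1810/2100)^0.26 · 41^0.79 · 0.27^-0.17)]^(1/0.44).
D = 1350 m.
(1810/2100)^0.26 = 0.9621
41^0.79 = 18.80
0.27^-0.17 = 1.249
Denominator = 1.03 × 0.9621 × 18.80 × 1.249 = 23.27
D / 23.27 = 1350 / 23.27 = 58.01
v = 58.01^(1/0.44) = 58.01^2.2727 = 10184 m/s

v ≈ 10.2 km/s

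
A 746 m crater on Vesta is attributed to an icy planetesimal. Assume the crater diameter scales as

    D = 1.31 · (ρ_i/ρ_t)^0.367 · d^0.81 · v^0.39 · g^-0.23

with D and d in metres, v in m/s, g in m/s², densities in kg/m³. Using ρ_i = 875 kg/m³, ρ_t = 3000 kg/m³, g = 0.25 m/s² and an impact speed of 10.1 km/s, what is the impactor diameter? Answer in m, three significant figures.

Rearranging for d: d = [D / (1.31 · (875/3000)^0.367 · 10100^0.39 · 0.25^-0.23)]^(1/0.81).
(875/3000)^0.367 = 0.6362
10100^0.39 = 36.45
0.25^-0.23 = 1.376
Denominator = 1.31 × 0.6362 × 36.45 × 1.376 = 41.80
D / 41.80 = 746 / 41.80 = 17.85
d = 17.85^(1/0.81) = 17.85^1.2346 = 35.10 m

d ≈ 35.1 m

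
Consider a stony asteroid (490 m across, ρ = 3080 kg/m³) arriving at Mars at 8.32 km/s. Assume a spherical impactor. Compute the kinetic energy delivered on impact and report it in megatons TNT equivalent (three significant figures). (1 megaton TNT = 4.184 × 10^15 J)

E ≈ 1570 Mt TNT

v = 8320 m/s.
Mass m = (π/6) ρ d³ = (π/6) × 3080 × (490)³ = 1.897 × 10^11 kg
E = ½ m v² = 0.5 × 1.897 × 10^11 × (8320)² = 6.566 × 10^18 J
   = 6.566 × 10^18 / 4.184×10^15 = 1569 Mt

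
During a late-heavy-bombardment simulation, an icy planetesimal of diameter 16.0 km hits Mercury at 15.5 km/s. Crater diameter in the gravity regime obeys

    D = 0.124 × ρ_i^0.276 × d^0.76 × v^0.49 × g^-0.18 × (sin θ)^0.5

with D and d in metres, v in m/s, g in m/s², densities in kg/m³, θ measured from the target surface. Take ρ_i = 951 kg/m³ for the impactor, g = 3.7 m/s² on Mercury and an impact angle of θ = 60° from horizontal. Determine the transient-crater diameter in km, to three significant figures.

In SI units: d = 16000 m, v = 15500 m/s.
ρ_i^0.276 = 951^0.276 = 6.637
d^0.76 = 16000^0.76 = 1567
v^0.49 = 15500^0.49 = 113.0
g^-0.18 = 3.7^-0.18 = 0.7902
(sin 60°)^0.5 = 0.8660^0.5 = 0.9306
D = 0.124 × 6.637 × 1567 × 113.0 × 0.7902 × 0.9306 = 1.072 × 10^5 m
   = 107.2 km

D ≈ 107 km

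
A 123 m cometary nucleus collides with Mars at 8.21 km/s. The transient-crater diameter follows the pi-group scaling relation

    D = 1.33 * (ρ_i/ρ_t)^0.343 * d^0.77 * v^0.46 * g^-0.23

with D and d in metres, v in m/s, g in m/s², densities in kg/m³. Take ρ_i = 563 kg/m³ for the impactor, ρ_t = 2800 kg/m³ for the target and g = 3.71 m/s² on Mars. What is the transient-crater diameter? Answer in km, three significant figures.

D ≈ 1.46 km

In SI units: v = 8210 m/s.
(ρ_i/ρ_t)^0.343 = (563/2800)^0.343 = 0.5768
d^0.77 = 123^0.77 = 40.67
v^0.46 = 8210^0.46 = 63.18
g^-0.23 = 3.71^-0.23 = 0.7397
D = 1.33 × 0.5768 × 40.67 × 63.18 × 0.7397 = 1458 m
   = 1.458 km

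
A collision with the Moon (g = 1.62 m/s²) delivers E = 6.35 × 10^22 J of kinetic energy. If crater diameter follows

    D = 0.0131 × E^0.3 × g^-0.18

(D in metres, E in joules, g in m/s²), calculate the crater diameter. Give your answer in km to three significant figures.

D ≈ 83.3 km

E^0.3 = (6.35 × 10^22)^0.3 = 6.932 × 10^6
g^-0.18 = 1.62^-0.18 = 0.9168
D = 0.0131 × 6.932 × 10^6 × 0.9168 = 83254 m
   = 83.25 km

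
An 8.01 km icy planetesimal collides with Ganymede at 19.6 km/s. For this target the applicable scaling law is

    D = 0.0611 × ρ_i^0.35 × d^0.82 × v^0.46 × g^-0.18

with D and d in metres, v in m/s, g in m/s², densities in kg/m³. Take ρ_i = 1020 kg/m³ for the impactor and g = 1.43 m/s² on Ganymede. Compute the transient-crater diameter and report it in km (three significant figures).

In SI units: d = 8010 m, v = 19600 m/s.
ρ_i^0.35 = 1020^0.35 = 11.30
d^0.82 = 8010^0.82 = 1588
v^0.46 = 19600^0.46 = 94.28
g^-0.18 = 1.43^-0.18 = 0.9376
D = 0.0611 × 11.30 × 1588 × 94.28 × 0.9376 = 96919 m
   = 96.92 km

D ≈ 96.9 km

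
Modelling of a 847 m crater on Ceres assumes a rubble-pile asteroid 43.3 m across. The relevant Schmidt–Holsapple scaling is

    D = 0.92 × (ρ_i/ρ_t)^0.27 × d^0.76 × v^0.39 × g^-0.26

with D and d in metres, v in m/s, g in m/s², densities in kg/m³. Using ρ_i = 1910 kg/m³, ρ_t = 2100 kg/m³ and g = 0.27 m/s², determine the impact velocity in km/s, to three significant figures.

Rearranging for v: v = [D / (0.92 · (1910/2100)^0.27 · 43.3^0.76 · 0.27^-0.26)]^(1/0.39).
(1910/2100)^0.27 = 0.9747
43.3^0.76 = 17.53
0.27^-0.26 = 1.406
Denominator = 0.92 × 0.9747 × 17.53 × 1.406 = 22.10
D / 22.10 = 847 / 22.10 = 38.33
v = 38.33^(1/0.39) = 38.33^2.5641 = 11491 m/s

v ≈ 11.5 km/s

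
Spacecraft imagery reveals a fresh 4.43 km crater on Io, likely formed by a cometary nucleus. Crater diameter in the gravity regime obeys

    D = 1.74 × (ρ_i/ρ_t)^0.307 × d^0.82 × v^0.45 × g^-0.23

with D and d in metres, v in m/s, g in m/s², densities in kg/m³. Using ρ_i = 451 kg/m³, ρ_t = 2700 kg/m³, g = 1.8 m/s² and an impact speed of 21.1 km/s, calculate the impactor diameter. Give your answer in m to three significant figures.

d ≈ 139 m

Rearranging for d: d = [D / (1.74 · (451/2700)^0.307 · 21100^0.45 · 1.8^-0.23)]^(1/0.82).
D = 4430 m.
(451/2700)^0.307 = 0.5773
21100^0.45 = 88.29
1.8^-0.23 = 0.8735
Denominator = 1.74 × 0.5773 × 88.29 × 0.8735 = 77.47
D / 77.47 = 4430 / 77.47 = 57.18
d = 57.18^(1/0.82) = 57.18^1.2195 = 139.0 m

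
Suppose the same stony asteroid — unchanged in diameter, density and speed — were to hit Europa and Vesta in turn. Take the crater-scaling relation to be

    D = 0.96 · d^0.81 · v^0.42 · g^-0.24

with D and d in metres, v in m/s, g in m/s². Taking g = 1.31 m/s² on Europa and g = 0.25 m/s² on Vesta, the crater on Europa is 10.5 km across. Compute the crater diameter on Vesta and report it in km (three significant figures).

D ≈ 15.6 km

All impactor-dependent factors cancel in the ratio, leaving D_Vesta/D_Europa = (g_Vesta/g_Europa)^-0.24.
(0.25/1.31)^-0.24 = 0.1908^-0.24 = 1.488
D_Vesta = 1.488 × 10.5 km = 15.6 km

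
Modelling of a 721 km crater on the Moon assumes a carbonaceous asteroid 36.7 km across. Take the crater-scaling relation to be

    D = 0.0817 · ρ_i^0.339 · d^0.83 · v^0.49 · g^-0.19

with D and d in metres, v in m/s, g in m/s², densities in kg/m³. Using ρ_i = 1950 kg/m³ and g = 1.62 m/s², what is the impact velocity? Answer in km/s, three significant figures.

v ≈ 17.7 km/s

Rearranging for v: v = [D / (0.0817 · 1950^0.339 · 36700^0.83 · 1.62^-0.19)]^(1/0.49).
D = 721000 m.
1950^0.339 = 13.04
36700^0.83 = 6147
1.62^-0.19 = 0.9124
Denominator = 0.0817 × 13.04 × 6147 × 0.9124 = 5975
D / 5975 = 721000 / 5975 = 120.7
v = 120.7^(1/0.49) = 120.7^2.0408 = 17715 m/s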